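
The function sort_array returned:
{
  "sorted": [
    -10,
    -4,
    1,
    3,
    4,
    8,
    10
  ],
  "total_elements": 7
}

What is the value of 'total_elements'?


7


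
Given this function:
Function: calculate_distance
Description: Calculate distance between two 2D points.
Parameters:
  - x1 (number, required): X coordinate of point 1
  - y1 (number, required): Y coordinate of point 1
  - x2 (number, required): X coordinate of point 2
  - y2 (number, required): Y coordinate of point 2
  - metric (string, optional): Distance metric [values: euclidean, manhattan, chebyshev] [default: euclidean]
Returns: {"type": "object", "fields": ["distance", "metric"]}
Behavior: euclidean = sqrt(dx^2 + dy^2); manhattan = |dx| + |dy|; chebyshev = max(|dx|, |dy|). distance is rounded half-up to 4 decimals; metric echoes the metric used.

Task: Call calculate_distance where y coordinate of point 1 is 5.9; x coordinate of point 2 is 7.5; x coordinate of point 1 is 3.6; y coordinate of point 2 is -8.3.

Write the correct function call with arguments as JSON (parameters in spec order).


Mapping each described value to its parameter name:
  'Y coordinate of point 1' -> y1 = 5.9
  'X coordinate of point 2' -> x2 = 7.5
  'X coordinate of point 1' -> x1 = 3.6
  'Y coordinate of point 2' -> y2 = -8.3
calculate_distance({"x1": 3.6, "y1": 5.9, "x2": 7.5, "y2": -8.3})


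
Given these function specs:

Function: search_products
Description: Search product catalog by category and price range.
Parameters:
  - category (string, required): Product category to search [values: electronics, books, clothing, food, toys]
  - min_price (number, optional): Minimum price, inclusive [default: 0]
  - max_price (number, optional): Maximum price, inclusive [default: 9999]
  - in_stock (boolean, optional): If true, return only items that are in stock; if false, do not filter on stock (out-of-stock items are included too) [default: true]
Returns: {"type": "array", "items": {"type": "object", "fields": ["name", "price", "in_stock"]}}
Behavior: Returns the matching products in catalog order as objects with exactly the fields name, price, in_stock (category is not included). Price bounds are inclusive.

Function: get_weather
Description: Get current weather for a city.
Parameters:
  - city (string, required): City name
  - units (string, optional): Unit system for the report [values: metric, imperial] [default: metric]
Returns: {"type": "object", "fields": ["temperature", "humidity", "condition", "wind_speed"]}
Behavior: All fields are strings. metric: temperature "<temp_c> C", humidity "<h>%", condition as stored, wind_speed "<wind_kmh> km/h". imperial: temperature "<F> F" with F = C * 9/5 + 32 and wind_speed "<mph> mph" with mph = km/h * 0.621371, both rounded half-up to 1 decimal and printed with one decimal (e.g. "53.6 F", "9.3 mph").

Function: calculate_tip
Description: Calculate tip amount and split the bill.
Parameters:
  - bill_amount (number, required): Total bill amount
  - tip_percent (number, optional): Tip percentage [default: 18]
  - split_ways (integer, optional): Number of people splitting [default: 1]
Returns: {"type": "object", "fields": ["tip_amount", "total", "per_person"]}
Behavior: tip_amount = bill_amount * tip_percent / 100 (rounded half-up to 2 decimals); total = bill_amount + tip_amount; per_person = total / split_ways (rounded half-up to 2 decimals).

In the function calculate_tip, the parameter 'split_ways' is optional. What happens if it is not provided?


The calculate_tip spec declares:
  - split_ways (integer, optional): Number of people splitting [default: 1]
It defaults to 1


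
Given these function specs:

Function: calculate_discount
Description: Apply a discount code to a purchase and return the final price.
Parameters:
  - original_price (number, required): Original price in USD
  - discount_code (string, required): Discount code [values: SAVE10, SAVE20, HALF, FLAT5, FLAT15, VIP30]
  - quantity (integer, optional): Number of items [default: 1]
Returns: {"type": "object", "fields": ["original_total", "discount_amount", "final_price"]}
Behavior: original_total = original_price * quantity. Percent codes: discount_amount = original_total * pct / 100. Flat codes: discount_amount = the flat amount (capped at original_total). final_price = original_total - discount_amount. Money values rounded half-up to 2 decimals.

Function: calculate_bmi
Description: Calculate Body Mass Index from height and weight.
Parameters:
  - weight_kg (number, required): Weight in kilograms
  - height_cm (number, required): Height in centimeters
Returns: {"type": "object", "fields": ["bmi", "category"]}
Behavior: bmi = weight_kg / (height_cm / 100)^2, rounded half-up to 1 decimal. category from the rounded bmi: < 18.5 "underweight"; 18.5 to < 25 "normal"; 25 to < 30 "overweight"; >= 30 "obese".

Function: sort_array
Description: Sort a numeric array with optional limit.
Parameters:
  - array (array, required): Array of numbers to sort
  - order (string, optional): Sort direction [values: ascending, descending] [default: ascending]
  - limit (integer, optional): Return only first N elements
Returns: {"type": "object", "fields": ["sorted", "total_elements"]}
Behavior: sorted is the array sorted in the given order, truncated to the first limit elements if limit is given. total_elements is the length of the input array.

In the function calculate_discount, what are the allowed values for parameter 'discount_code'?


The calculate_discount spec declares:
  - discount_code (string, required): Discount code [values: SAVE10, SAVE20, HALF, FLAT5, FLAT15, VIP30]
Allowed values:
SAVE10, SAVE20, HALF, FLAT5, FLAT15, VIP30


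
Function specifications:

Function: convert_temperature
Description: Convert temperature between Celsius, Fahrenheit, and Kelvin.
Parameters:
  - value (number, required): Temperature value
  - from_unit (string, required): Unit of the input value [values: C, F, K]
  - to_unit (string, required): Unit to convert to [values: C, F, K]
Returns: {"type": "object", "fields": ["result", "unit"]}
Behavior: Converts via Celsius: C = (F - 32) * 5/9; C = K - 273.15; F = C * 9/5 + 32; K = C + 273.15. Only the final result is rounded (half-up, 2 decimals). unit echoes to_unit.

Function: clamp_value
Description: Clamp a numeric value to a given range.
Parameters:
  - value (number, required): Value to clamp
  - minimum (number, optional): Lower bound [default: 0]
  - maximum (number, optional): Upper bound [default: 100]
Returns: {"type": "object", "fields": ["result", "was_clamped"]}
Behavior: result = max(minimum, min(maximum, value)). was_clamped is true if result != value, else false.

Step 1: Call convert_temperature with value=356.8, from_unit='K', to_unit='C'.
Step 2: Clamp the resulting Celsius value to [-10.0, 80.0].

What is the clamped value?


Step 1: convert_temperature(value=356.8, from_unit=K, to_unit=C)
  To C: 356.8 - 273.15 = 83.65
  Target is C: 83.65
  Round to 2 decimals: 83.65
  -> result = 83.65 C
Step 2: clamp_value(value=83.65, minimum=-10.0, maximum=80.0)
  result = max(-10.0, min(80.0, 83.65)) = max(-10.0, 80.0) = 80.0
  was_clamped = (80.0 != 83.65) = true
  -> result = 80.0
80.0


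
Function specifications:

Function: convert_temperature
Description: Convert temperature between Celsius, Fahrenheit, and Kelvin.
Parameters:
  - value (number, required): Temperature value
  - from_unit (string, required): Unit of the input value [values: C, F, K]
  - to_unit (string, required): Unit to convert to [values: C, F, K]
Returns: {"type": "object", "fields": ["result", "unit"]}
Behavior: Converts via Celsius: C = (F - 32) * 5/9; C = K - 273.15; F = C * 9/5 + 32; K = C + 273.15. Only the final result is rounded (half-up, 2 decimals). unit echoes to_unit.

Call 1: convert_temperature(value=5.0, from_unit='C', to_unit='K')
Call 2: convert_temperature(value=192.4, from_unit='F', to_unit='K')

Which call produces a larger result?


Call 1:
  Input already in C: 5
  To K: 5 + 273.15 = 278.15
  Round to 2 decimals: 278.15
  -> 278.15 K
Call 2:
  To C: (192.4 - 32) * 5/9 = 89.111111
  To K: 89.111111 + 273.15 = 362.261111
  Round to 2 decimals: 362.26
  -> 362.26 K
Call 2 (362.26 K)


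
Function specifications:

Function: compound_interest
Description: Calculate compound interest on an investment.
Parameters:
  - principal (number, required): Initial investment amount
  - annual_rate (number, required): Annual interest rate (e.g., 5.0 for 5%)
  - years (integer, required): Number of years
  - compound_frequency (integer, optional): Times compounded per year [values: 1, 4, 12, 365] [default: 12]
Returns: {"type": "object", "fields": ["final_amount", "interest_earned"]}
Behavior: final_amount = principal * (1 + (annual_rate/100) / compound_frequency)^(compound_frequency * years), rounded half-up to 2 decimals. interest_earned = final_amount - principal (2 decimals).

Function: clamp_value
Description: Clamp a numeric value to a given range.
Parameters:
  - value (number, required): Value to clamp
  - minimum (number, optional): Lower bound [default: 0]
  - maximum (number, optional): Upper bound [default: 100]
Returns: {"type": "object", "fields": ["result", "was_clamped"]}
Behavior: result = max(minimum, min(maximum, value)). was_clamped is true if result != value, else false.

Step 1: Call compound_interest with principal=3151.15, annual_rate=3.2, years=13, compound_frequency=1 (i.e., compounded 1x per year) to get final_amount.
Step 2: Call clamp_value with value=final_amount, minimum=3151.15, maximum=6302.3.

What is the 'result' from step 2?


Step 1: compound_interest
  rate per period = 3.2/100/1 = 0.032 (keep full precision); periods = 1 * 13 = 13
  (1 + 0.032)^13 = 1.50603847
  final_amount = 3151.15 * 1.50603847 = 4745.753116 -> 4745.75
  interest_earned = 4745.75 - 3151.15 = 1594.60
  -> final_amount = 4745.75
Step 2: clamp_value(value=4745.75, minimum=3151.15, maximum=6302.3)
  result = max(3151.15, min(6302.3, 4745.75)) = max(3151.15, 4745.75) = 4745.75
  was_clamped = (4745.75 != 4745.75) = false
  -> result = 4745.75
4745.75


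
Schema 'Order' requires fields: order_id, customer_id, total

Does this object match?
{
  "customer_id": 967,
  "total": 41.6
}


Checking required fields...
Missing: order_id
Invalid - missing required field 'order_id'


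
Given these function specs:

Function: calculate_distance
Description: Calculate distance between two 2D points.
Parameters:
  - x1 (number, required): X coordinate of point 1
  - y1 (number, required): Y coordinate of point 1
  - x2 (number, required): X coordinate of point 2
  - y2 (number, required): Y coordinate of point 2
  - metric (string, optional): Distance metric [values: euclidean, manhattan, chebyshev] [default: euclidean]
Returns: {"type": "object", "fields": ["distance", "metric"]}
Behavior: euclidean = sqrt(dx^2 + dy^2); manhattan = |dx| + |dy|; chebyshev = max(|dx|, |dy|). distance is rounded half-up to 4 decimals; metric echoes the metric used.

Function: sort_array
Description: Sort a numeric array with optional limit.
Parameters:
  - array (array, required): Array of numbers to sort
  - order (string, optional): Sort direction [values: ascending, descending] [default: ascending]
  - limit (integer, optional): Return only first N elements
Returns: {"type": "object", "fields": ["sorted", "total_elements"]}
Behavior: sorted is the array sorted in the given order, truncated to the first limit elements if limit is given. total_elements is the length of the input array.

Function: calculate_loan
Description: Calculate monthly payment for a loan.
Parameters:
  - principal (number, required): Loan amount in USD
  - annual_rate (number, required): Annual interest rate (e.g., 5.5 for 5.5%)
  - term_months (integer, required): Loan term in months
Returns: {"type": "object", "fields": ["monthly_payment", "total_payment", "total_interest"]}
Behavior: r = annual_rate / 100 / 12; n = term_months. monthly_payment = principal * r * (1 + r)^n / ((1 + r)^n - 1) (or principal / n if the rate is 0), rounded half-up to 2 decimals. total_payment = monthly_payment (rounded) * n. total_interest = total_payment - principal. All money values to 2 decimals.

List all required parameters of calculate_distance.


Parameters of calculate_distance and their required/optional flag:
  x1: required
  y1: required
  x2: required
  y2: required
  metric: optional
x1, x2, y1, y2


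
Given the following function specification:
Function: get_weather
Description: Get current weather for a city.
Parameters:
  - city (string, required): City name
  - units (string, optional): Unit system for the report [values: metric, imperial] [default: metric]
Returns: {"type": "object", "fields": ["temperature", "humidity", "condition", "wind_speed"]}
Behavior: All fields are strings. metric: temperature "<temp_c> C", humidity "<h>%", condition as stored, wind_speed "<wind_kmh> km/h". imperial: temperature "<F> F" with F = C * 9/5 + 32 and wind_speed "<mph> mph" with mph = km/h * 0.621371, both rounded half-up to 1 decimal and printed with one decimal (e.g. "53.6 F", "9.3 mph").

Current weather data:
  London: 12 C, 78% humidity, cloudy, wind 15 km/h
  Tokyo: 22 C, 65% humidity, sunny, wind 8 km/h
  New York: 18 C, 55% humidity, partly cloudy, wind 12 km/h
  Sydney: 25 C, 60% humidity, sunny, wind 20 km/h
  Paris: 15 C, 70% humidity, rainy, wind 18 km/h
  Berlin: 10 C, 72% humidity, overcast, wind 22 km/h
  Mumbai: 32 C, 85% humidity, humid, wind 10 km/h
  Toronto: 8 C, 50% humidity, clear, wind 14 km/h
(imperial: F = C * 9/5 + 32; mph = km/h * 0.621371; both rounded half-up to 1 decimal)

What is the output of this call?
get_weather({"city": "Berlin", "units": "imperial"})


Berlin record: 10 C, 72%, overcast, 22 km/h
imperial: temperature = 10 * 9/5 + 32 = 50 -> 50.0 F
imperial: wind_speed = 22 * 0.621371 = 13.670162 -> 13.7 mph
Output:
{"temperature": "50.0 F", "humidity": "72%", "condition": "overcast", "wind_speed": "13.7 mph"}


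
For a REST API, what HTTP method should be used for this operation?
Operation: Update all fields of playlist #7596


GET = read, POST = create, PUT = update/replace, DELETE = remove
This operation is an update/replace.
PUT


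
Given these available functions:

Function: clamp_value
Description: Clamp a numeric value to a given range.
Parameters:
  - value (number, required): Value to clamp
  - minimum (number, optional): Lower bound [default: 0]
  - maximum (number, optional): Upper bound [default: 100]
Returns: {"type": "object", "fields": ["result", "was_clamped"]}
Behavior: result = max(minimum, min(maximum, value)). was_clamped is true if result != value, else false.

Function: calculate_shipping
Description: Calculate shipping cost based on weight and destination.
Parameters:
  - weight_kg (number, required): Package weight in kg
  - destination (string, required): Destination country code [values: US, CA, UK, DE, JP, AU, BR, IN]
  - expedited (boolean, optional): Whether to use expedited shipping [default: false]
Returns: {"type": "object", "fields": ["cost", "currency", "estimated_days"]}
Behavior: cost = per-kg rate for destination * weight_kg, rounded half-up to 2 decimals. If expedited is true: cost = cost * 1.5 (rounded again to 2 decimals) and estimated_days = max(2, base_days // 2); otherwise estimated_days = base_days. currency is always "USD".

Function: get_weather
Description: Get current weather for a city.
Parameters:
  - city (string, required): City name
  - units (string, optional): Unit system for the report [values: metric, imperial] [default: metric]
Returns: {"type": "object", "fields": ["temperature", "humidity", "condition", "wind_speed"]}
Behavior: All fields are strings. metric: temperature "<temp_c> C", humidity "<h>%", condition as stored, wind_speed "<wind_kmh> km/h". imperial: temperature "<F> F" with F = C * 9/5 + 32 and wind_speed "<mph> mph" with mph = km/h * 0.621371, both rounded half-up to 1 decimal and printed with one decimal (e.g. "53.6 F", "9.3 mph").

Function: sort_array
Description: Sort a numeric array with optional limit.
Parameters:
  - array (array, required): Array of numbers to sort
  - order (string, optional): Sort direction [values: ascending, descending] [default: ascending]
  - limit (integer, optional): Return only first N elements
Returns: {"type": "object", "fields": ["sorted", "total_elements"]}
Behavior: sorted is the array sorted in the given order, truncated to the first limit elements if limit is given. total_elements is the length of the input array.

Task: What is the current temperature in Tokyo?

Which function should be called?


The task needs a function whose description is: Get current weather for a city.
get_weather


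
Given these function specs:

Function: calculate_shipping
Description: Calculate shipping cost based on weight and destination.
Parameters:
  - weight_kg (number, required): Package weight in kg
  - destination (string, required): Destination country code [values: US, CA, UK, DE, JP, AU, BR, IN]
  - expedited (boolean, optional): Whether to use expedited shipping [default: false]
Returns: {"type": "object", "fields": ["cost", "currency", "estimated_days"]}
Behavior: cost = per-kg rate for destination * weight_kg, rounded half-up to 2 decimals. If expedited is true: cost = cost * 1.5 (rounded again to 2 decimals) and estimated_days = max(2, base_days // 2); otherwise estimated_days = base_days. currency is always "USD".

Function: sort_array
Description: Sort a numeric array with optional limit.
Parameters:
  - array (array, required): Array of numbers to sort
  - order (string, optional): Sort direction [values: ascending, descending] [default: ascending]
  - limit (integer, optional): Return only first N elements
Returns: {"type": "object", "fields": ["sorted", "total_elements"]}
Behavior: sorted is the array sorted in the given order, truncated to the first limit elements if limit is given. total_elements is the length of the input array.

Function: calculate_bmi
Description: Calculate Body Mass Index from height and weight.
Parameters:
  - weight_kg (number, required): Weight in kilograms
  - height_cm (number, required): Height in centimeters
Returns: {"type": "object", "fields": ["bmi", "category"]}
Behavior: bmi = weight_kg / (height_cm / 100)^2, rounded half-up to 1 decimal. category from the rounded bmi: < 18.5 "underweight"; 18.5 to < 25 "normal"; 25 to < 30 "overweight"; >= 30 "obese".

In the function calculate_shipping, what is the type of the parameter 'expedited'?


The calculate_shipping spec declares:
  - expedited (boolean, optional): Whether to use expedited shipping [default: false]
Type:
boolean


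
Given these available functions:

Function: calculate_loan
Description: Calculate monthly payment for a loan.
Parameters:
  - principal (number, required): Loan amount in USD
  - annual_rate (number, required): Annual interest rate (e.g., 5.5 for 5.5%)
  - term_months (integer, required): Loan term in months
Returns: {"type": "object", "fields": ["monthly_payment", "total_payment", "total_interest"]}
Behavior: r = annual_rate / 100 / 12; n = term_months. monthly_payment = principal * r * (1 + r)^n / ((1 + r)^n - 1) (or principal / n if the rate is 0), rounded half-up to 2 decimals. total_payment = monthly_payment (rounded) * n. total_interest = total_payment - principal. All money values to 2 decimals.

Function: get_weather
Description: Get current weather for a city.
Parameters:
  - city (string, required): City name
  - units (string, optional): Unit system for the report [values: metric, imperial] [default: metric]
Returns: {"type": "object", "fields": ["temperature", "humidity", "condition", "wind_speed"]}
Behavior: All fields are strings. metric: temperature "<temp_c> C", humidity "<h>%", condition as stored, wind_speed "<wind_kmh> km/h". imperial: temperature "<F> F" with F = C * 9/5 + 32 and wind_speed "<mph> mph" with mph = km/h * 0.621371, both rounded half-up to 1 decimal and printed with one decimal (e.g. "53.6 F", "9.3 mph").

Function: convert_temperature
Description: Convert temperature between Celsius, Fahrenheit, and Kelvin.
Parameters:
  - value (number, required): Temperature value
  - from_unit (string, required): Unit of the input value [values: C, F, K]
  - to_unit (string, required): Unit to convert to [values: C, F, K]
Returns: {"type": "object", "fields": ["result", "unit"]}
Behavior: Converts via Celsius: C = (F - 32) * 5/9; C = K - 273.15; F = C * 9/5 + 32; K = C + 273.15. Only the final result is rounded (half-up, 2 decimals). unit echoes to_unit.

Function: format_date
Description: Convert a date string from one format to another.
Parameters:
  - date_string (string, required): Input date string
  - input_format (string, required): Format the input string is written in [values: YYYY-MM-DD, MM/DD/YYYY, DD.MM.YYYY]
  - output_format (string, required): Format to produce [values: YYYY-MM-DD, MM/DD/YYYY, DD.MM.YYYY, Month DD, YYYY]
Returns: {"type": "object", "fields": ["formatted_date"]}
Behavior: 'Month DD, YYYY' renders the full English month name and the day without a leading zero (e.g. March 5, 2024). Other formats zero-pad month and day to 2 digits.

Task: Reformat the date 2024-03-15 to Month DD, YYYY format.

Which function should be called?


The task needs a function whose description is: Convert a date string from one format to another.
format_date


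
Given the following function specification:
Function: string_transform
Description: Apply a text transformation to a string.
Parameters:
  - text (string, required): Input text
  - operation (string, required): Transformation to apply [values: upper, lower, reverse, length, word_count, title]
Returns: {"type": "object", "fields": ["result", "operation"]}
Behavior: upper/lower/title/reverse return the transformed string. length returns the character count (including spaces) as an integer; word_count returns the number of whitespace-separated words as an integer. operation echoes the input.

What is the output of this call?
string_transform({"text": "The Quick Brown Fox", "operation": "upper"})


upper('The Quick Brown Fox') = 'THE QUICK BROWN FOX'
Output:
{"result": "THE QUICK BROWN FOX", "operation": "upper"}


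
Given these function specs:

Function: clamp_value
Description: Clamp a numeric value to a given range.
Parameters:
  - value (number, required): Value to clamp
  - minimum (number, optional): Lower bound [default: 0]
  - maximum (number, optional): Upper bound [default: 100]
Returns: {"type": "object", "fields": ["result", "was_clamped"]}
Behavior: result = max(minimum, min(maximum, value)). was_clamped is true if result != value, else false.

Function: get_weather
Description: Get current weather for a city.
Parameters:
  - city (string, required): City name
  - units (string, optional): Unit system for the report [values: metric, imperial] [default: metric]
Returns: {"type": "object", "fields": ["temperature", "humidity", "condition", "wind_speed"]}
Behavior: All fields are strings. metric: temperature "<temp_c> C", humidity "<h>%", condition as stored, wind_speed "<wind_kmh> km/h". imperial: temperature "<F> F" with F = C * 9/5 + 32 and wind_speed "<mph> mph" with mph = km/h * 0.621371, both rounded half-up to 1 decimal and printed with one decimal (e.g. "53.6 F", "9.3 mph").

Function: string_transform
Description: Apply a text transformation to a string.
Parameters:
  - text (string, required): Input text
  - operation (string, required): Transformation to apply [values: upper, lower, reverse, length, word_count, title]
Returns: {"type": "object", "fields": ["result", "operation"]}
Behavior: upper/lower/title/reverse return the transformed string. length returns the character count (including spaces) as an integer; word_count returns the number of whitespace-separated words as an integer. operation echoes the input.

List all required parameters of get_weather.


Parameters of get_weather and their required/optional flag:
  city: required
  units: optional
city


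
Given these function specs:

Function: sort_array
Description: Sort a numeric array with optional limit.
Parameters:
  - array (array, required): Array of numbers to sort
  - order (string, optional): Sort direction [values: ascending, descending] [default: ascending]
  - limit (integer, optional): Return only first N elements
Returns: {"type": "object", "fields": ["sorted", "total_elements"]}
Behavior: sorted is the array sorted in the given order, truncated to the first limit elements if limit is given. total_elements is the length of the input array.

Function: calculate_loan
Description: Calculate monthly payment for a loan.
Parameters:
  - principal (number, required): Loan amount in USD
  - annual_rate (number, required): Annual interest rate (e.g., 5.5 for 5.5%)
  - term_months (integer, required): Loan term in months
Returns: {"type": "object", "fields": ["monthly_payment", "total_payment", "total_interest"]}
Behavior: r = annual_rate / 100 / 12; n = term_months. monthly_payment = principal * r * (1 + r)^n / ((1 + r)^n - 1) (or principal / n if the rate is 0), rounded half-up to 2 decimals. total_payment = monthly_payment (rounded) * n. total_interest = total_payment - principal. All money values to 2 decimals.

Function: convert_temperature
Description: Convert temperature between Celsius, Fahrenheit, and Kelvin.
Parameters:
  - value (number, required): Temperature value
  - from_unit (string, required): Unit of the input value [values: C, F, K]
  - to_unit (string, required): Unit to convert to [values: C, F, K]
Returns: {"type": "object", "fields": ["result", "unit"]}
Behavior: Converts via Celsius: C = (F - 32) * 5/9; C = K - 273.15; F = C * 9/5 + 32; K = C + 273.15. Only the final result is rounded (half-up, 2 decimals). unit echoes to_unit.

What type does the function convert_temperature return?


The convert_temperature spec declares Returns: {"type": "object", "fields": ["result", "unit"]}
Type:
object


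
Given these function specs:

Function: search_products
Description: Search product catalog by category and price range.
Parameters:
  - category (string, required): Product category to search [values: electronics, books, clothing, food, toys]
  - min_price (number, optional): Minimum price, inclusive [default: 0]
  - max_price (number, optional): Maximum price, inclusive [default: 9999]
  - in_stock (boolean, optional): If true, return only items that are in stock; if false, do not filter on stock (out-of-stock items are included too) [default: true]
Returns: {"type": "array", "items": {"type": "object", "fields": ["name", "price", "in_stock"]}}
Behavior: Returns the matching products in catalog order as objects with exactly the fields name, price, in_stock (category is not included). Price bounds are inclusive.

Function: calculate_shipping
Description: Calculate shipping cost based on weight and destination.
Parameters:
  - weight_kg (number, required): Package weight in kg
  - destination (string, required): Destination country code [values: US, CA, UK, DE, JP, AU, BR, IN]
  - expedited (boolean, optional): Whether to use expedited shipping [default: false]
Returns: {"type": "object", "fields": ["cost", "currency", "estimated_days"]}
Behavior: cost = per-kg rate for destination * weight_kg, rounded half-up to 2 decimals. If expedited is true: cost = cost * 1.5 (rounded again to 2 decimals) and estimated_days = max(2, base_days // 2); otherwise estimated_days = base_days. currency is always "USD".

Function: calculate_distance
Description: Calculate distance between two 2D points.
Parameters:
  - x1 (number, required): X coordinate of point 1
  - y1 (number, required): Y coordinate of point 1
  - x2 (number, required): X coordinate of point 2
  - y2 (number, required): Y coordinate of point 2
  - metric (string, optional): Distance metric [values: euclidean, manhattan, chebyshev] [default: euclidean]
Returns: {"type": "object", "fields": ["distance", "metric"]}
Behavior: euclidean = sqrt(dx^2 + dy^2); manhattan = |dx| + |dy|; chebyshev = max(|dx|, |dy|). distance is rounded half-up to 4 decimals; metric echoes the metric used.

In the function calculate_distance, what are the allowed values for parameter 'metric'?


The calculate_distance spec declares:
  - metric (string, optional): Distance metric [values: euclidean, manhattan, chebyshev] [default: euclidean]
Allowed values:
euclidean, manhattan, chebyshev


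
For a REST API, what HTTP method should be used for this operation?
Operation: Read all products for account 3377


GET = read, POST = create, PUT = update/replace, DELETE = remove
This operation is a read.
GET


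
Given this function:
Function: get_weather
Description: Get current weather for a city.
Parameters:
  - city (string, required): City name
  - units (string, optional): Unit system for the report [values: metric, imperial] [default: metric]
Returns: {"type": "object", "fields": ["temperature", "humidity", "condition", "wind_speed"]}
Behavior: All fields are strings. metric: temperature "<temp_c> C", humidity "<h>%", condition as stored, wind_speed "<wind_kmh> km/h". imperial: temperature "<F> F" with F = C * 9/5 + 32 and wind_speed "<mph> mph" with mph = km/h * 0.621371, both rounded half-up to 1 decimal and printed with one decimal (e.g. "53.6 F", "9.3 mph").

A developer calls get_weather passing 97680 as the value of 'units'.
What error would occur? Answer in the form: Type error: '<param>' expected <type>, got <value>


Spec: 'units' is declared as string; 97680 is an integer.
Type error: 'units' expected string, got 97680


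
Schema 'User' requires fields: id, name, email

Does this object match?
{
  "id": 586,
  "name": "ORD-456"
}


Checking required fields...
Missing: email
Invalid - missing required field 'email'


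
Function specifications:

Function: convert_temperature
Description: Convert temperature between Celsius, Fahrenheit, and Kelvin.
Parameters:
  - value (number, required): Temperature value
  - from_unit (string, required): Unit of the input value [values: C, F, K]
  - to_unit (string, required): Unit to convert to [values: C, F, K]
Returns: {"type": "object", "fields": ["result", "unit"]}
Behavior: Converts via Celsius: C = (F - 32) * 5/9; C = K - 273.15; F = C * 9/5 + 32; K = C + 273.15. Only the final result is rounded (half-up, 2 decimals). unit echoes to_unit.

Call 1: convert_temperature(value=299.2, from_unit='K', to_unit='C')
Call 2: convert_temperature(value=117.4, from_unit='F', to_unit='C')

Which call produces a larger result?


Call 1:
  To C: 299.2 - 273.15 = 26.05
  Target is C: 26.05
  Round to 2 decimals: 26.05
  -> 26.05 C
Call 2:
  To C: (117.4 - 32) * 5/9 = 47.444444
  Target is C: 47.444444
  Round to 2 decimals: 47.44
  -> 47.44 C
Call 2 (47.44 C)


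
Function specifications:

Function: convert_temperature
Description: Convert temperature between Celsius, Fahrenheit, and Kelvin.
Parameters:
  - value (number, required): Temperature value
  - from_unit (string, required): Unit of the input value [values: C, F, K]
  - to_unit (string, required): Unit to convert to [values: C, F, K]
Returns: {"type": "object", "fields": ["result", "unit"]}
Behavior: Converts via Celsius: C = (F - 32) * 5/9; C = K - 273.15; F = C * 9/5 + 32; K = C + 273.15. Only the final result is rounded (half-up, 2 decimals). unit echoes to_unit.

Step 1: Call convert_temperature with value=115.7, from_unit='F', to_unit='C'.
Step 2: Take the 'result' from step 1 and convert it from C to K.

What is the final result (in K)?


Step 1: convert_temperature(value=115.7, from_unit=F, to_unit=C)
  To C: (115.7 - 32) * 5/9 = 46.5
  Target is C: 46.5
  Round to 2 decimals: 46.5
  -> result = 46.5 C
Step 2: convert_temperature(value=46.5, from_unit=C, to_unit=K)
  Input already in C: 46.5
  To K: 46.5 + 273.15 = 319.65
  Round to 2 decimals: 319.65
  -> result = 319.65 K
319.65 K


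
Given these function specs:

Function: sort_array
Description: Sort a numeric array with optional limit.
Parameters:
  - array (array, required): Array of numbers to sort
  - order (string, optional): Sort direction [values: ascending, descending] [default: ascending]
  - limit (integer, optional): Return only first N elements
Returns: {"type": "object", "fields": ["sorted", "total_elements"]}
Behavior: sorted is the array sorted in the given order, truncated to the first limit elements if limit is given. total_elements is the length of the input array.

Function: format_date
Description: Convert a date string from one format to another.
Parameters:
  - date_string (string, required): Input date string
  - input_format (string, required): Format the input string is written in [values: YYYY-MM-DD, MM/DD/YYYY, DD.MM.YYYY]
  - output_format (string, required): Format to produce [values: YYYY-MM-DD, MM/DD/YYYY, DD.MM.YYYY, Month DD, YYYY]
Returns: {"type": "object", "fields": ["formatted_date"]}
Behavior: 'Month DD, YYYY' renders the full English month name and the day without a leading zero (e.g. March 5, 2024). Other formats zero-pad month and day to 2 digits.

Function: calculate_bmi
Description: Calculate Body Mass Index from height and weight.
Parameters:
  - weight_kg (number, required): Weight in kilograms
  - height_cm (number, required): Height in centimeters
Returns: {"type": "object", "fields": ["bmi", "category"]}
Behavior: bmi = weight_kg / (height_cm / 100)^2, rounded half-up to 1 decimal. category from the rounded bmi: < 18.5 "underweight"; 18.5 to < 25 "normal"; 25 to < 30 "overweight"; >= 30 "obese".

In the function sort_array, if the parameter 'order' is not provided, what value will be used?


The sort_array spec declares:
  - order (string, optional): Sort direction [values: ascending, descending] [default: ascending]
Default:
ascending


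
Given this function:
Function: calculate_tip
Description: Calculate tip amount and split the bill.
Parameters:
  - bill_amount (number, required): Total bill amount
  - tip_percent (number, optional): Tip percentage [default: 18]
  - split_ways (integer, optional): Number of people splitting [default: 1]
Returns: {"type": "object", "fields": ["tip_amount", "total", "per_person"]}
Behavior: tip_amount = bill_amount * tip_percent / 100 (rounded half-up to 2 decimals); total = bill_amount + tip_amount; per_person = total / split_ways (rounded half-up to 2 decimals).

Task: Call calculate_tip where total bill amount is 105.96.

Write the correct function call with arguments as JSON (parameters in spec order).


Mapping each described value to its parameter name:
  'Total bill amount' -> bill_amount = 105.96
calculate_tip({"bill_amount": 105.96})


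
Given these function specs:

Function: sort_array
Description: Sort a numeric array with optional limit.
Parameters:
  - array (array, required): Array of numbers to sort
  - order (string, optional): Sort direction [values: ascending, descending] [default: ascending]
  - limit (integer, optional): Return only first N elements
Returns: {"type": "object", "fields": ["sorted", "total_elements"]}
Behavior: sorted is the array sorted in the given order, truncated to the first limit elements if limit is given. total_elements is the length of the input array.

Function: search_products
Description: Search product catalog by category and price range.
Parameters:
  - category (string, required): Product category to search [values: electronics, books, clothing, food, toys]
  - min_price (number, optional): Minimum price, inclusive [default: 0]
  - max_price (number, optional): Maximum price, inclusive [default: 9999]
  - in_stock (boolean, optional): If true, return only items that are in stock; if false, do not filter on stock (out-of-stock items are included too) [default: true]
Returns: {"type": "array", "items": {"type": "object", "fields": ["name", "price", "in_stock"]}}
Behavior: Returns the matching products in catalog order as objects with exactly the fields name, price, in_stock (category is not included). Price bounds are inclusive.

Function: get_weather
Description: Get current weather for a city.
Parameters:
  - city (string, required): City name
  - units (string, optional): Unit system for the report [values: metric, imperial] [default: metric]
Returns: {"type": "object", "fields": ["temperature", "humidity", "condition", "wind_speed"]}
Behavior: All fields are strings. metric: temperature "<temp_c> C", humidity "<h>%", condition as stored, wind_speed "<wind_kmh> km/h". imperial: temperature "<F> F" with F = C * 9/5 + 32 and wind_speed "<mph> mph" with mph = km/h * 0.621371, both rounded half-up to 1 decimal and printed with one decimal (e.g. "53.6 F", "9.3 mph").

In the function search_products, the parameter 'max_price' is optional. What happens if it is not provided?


The search_products spec declares:
  - max_price (number, optional): Maximum price, inclusive [default: 9999]
It defaults to 9999


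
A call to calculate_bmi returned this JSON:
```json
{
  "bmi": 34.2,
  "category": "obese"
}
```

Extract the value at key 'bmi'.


34.2


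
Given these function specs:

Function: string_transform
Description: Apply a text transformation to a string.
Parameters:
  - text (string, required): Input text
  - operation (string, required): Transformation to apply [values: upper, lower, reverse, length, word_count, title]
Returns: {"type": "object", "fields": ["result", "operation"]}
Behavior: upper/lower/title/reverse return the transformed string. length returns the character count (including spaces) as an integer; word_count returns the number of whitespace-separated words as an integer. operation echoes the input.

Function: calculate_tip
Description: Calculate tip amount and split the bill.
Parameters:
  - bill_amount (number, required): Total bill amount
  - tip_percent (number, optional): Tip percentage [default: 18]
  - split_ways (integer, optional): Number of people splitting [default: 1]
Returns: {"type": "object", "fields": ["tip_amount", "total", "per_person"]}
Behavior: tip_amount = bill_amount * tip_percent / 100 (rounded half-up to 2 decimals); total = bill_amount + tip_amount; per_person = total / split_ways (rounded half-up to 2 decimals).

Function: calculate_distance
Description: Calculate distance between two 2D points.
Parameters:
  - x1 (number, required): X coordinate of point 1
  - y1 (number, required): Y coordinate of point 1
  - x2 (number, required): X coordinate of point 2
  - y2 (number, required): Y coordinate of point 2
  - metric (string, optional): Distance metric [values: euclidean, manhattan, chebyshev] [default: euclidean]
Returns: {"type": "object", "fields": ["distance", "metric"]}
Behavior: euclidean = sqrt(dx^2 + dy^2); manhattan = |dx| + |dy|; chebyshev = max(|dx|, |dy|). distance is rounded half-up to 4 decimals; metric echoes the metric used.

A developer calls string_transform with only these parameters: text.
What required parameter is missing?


Required parameters: text, operation
Provided: text
Missing: operation
operation


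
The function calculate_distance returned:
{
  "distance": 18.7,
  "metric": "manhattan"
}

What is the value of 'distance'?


18.7


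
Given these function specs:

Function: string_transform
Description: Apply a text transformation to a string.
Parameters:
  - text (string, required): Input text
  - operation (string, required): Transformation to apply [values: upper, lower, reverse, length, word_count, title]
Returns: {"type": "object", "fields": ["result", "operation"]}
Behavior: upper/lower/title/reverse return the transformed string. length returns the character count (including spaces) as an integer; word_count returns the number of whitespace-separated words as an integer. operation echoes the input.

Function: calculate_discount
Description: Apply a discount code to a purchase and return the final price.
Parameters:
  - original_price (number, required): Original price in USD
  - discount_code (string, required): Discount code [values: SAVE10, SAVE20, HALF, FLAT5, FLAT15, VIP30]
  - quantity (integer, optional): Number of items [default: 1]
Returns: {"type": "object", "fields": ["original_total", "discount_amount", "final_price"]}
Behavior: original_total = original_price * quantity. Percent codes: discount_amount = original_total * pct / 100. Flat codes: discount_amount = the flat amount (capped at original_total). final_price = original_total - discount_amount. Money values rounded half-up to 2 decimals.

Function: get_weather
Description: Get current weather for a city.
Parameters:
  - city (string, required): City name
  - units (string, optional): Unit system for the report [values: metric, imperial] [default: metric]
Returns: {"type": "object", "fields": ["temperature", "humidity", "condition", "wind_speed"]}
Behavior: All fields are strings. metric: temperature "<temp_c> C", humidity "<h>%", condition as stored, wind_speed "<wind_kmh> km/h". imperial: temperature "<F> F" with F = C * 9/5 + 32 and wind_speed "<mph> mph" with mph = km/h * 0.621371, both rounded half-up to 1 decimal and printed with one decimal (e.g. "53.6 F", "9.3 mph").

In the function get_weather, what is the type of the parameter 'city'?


The get_weather spec declares:
  - city (string, required): City name
Type:
string
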